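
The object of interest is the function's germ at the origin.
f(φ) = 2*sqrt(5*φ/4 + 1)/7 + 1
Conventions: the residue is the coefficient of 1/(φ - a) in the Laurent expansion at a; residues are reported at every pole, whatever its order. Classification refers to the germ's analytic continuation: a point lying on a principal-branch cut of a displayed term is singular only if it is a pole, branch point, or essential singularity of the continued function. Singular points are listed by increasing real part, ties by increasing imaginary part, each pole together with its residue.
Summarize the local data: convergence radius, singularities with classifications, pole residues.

Branch term (2/7)*sqrt(1 - φ/(-4/5)): its argument vanishes at φ = -4/5, a square-root branch point, modulus 4/5.
The radius of convergence is the smallest modulus among the singular points: 4/5.

Radius of convergence at 0: 4/5.
At -4/5: an algebraic (square-root) branch point.


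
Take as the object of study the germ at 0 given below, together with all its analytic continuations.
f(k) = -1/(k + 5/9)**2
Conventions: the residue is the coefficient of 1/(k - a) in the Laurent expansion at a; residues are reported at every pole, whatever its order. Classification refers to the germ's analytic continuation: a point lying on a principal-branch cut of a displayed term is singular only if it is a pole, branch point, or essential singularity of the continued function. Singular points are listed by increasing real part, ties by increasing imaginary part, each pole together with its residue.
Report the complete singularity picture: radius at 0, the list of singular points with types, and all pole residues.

Denominator factor (k + 5/9)^2: pole of order 2 at -5/9, modulus 5/9.
The radius of convergence is the smallest modulus among the singular points: 5/9.
At the order-2 pole -5/9 set g(k) = (k - (-5/9))^2*f(k) = -1.
Order-2 pole: residue = g'(a); g'(-5/9) = 0, so the residue is 0.

Radius of convergence at 0: 5/9.
At -5/9: a pole of order 2; residue 0.


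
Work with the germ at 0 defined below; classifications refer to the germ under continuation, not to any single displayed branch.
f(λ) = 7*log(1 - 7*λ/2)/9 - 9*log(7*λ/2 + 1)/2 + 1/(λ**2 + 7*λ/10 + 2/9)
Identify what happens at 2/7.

The term (7/9)*log(1 - λ/(2/7)) has argument 1 - 2/7/(2/7) = 0 at 2/7: a logarithmic (infinitely-sheeted) branch point; the remaining terms are analytic or single-valued there.

The point is a logarithmic branch point.


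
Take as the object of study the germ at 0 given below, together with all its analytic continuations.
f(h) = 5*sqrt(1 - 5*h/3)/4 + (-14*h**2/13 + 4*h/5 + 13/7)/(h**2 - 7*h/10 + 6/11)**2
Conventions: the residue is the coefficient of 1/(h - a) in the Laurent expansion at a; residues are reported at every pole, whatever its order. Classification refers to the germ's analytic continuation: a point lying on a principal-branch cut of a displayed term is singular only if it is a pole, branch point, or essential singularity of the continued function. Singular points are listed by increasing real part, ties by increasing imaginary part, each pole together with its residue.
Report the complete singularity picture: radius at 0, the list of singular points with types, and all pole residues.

Radius of convergence at 0: 3/5.
At (7/20) - ((1/220)*sqrt(20471))*i: a pole of order 2; residue ((3102560/315162211)*sqrt(20471))*i.
At (7/20) + ((1/220)*sqrt(20471))*i: a pole of order 2; residue -((3102560/315162211)*sqrt(20471))*i.
At 3/5: an algebraic (square-root) branch point.

Denominator factor (h**2 - 7*h/10 + 6/11)^2: discriminant -1861/1100, complex-conjugate roots (7/20) + ((1/220)*sqrt(20471))*i and (7/20) - ((1/220)*sqrt(20471))*i; poles of order 2, moduli (1/11)*sqrt(66) and (1/11)*sqrt(66).
Branch term (5/4)*sqrt(1 - h/(3/5)): its argument vanishes at h = 3/5, a square-root branch point, modulus 3/5.
The radius of convergence is the smallest modulus among the singular points: 3/5.
The branch term is analytic at (7/20) - ((1/220)*sqrt(20471))*i and contributes nothing to the residue; only the rational part matters.
The factor h**2 - 7*h/10 + 6/11 splits as (h - a)(h - a') with a = (7/20) - ((1/220)*sqrt(20471))*i, a' = (7/20) + ((1/220)*sqrt(20471))*i. At the order-2 pole a set g(h) = (h - a)^2*(rational part) = [-14*h**2/13 + 4*h/5 + 13/7] / (h - a')^2.
Order-2 pole: residue = g'(a); g'((7/20) - ((1/220)*sqrt(20471))*i) = ((3102560/315162211)*sqrt(20471))*i, so the residue is ((3102560/315162211)*sqrt(20471))*i.
The branch term is analytic at (7/20) + ((1/220)*sqrt(20471))*i and contributes nothing to the residue; only the rational part matters.
The factor h**2 - 7*h/10 + 6/11 splits as (h - a)(h - a') with a = (7/20) + ((1/220)*sqrt(20471))*i, a' = (7/20) - ((1/220)*sqrt(20471))*i. At the order-2 pole a set g(h) = (h - a)^2*(rational part) = [-14*h**2/13 + 4*h/5 + 13/7] / (h - a')^2.
Order-2 pole: residue = g'(a); g'((7/20) + ((1/220)*sqrt(20471))*i) = -((3102560/315162211)*sqrt(20471))*i, so the residue is -((3102560/315162211)*sqrt(20471))*i.
List the singular points by increasing real part (a conjugate pair: the negative imaginary part first).


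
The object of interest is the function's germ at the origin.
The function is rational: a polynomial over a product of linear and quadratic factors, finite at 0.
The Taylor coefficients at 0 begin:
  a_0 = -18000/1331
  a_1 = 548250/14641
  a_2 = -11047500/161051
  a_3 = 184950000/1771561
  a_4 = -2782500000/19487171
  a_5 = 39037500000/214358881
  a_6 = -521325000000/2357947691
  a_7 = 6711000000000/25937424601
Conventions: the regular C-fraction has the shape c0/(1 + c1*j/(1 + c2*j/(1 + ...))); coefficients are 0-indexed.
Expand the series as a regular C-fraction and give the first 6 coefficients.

Taylor coefficients (read off): a_0 = -18000/1331, a_1 = 548250/14641, a_2 = -11047500/161051, a_3 = 184950000/1771561, a_4 = -2782500000/19487171, a_5 = 39037500000/214358881.
c0 = a_0 = -18000/1331. Peel one level at a time: if S = 1 + c*j/S' with S'(0) = 1, then c is the j-coefficient of S and S' = c*j/(S - 1).
S_1 = c0/f = 1 + (731/264)*j + (180841/69696)*j^2 + ...; c1 = 731/264.
S_2 = c1*j/(S_1 - 1) = 1 + (-180841/192984)*j + (36708300/64657681)*j^2 + ...; c2 = -180841/192984.
S_3 = c2*j/(S_2 - 1) = 1 + (880999200/1454142481)*j + (379518024000/3957119541001)*j^2 + ...; c3 = 880999200/1454142481.
S_4 = c3*j/(S_3 - 1) = 1 + (-115594864810/730220224833)*j + (1155948648100/16304741395569)*j^2 + ...; c4 = -115594864810/730220224833.
S_5 = c4*j/(S_4 - 1) = 1 + (1808410/4037913)*j + ...; c5 = 1808410/4037913.

The regular C-fraction coefficients are [-18000/1331, 731/264, -180841/192984, 880999200/1454142481, -115594864810/730220224833, 1808410/4037913].


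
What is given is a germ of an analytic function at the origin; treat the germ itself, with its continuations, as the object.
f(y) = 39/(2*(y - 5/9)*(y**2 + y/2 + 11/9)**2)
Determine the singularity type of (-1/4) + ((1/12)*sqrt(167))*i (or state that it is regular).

The denominator factor y**2 + y/2 + 11/9 vanishes at (-1/4) + ((1/12)*sqrt(167))*i and appears to the power 2; the numerator there equals 39/2, nonzero, and no other factor vanishes.
Hence a pole whose order is the multiplicity, 2.

The point is a pole of order 2.


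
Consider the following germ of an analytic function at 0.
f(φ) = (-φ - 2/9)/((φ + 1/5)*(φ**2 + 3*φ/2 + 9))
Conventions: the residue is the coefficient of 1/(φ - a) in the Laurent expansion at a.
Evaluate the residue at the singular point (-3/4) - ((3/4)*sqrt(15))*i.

The residue is (5/3933) - ((1571/35397)*sqrt(15))*i.

The factor φ**2 + 3*φ/2 + 9 splits as (φ - a)(φ - a') with a = (-3/4) - ((3/4)*sqrt(15))*i, a' = (-3/4) + ((3/4)*sqrt(15))*i. At the order-1 pole a set g(φ) = (φ - a)*f(φ) = [(-φ - 2/9)/(φ + 1/5)] / (φ - a').
Simple pole: residue = g(a) at a = (-3/4) - ((3/4)*sqrt(15))*i, which is (5/3933) - ((1571/35397)*sqrt(15))*i.


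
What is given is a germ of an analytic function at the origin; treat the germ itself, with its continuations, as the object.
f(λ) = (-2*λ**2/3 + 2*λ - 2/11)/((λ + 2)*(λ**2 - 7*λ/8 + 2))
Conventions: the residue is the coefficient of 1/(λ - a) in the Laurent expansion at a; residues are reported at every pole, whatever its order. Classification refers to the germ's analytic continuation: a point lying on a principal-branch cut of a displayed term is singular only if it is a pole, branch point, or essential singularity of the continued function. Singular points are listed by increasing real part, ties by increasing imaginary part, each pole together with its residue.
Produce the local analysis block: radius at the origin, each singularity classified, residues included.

Denominator factor (λ**2 - 7*λ/8 + 2): discriminant -463/64, complex-conjugate roots (7/16) + ((1/16)*sqrt(463))*i and (7/16) - ((1/16)*sqrt(463))*i; poles of order 1, moduli sqrt(2) and sqrt(2).
Denominator factor (λ + 2): pole of order 1 at -2, modulus 2.
The radius of convergence is the smallest modulus among the singular points: sqrt(2).
At the order-1 pole -2 set g(λ) = (λ - (-2))*f(λ) = (-2*λ**2/3 + 2*λ - 2/11)/(λ**2 - 7*λ/8 + 2).
Simple pole: residue = g(a) at a = -2, which is -904/1023.
The factor λ**2 - 7*λ/8 + 2 splits as (λ - a)(λ - a') with a = (7/16) - ((1/16)*sqrt(463))*i, a' = (7/16) + ((1/16)*sqrt(463))*i. At the order-1 pole a set g(λ) = (λ - a)*f(λ) = [(-2*λ**2/3 + 2*λ - 2/11)/(λ + 2)] / (λ - a').
Simple pole: residue = g(a) at a = (7/16) - ((1/16)*sqrt(463))*i, which is (37/341) + ((7265/473649)*sqrt(463))*i.
The factor λ**2 - 7*λ/8 + 2 splits as (λ - a)(λ - a') with a = (7/16) + ((1/16)*sqrt(463))*i, a' = (7/16) - ((1/16)*sqrt(463))*i. At the order-1 pole a set g(λ) = (λ - a)*f(λ) = [(-2*λ**2/3 + 2*λ - 2/11)/(λ + 2)] / (λ - a').
Simple pole: residue = g(a) at a = (7/16) + ((1/16)*sqrt(463))*i, which is (37/341) - ((7265/473649)*sqrt(463))*i.
List the singular points by increasing real part (a conjugate pair: the negative imaginary part first).

Radius of convergence at 0: sqrt(2).
At -2: a pole of order 1; residue -904/1023.
At (7/16) - ((1/16)*sqrt(463))*i: a pole of order 1; residue (37/341) + ((7265/473649)*sqrt(463))*i.
At (7/16) + ((1/16)*sqrt(463))*i: a pole of order 1; residue (37/341) - ((7265/473649)*sqrt(463))*i.


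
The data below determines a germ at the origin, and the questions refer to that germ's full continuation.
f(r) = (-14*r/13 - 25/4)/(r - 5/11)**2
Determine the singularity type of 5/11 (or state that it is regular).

The point is a pole of order 2.

The denominator factor r - 5/11 vanishes at 5/11 and appears to the power 2; the numerator there equals -3855/572, nonzero, and no other factor vanishes.
Hence a pole whose order is the multiplicity, 2.


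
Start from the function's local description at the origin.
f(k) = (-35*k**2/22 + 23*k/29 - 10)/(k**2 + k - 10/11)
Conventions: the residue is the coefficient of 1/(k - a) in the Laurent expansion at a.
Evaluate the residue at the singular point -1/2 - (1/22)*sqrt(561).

The residue is 1521/1276 + (177391/715836)*sqrt(561).

The factor k**2 + k - 10/11 splits as (k - a)(k - a') with a = -1/2 - (1/22)*sqrt(561), a' = -1/2 + (1/22)*sqrt(561). At the order-1 pole a set g(k) = (k - a)*f(k) = [-35*k**2/22 + 23*k/29 - 10] / (k - a').
Simple pole: residue = g(a) at a = -1/2 - (1/22)*sqrt(561), which is 1521/1276 + (177391/715836)*sqrt(561).


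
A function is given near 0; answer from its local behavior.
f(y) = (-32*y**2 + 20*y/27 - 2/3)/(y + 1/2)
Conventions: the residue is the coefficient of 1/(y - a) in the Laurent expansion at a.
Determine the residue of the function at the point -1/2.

At the order-1 pole -1/2 set g(y) = (y - (-1/2))*f(y) = -32*y**2 + 20*y/27 - 2/3.
Simple pole: residue = g(a) at a = -1/2, which is -244/27.

The residue is -244/27.


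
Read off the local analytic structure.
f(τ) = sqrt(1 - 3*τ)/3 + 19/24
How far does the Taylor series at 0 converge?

Branch term (1/3)*sqrt(1 - τ/(1/3)): its argument vanishes at τ = 1/3, a square-root branch point, modulus 1/3.
The radius of convergence is the smallest modulus among the singular points: 1/3.

The radius of convergence is 1/3.


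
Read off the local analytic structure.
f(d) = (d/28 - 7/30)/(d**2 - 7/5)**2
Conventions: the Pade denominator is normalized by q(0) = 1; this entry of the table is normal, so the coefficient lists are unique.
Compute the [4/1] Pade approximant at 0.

Taylor coefficients needed (expand at 0): a_0 = -5/42, a_1 = 25/1372, a_2 = -25/147, a_3 = 125/4802, a_4 = -125/686, a_5 = 1875/67228.
Write the denominator as Q(d) = 1 + q1*d. Requiring Q*f - P = O(d^6) with deg P <= 4 kills the coefficients of d^5..d^5 in Q*f:
  d^5: a_5 + q1*a_4 = 0, i.e. 1875/67228 + (-125/686)*q1 = 0.
Solving this linear system: q1 = 15/98.
The numerator is Q*f truncated at degree 4: P0 = a_0 = -5/42; P1 = a_1 + q1*a_0 = 0; P2 = a_2 + q1*a_1 = -67475/403368; P3 = a_3 + q1*a_2 = 0; P4 = a_4 + q1*a_3 = -83875/470596.

The Pade approximant has numerator coefficients [-5/42, 0, -67475/403368, 0, -83875/470596]; denominator coefficients [1, 15/98].


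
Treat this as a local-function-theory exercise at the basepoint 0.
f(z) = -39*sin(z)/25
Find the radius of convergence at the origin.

The factor sin(z) is entire and contributes no finite singular point.
The polynomial part has no poles.
No finite singular points: the Taylor series at 0 converges everywhere.

The radius of convergence is infinite.


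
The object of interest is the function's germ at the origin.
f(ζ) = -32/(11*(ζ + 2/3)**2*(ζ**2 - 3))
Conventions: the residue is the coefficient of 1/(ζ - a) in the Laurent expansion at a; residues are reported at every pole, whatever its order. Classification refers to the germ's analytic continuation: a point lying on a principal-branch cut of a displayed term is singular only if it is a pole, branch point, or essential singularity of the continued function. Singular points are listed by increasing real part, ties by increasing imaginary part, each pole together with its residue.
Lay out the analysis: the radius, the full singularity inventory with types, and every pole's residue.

Radius of convergence at 0: 2/3.
At -sqrt(3): a pole of order 1; residue 1728/5819 + (1488/5819)*sqrt(3).
At -2/3: a pole of order 2; residue -3456/5819.
At sqrt(3): a pole of order 1; residue 1728/5819 - (1488/5819)*sqrt(3).

Denominator factor (ζ**2 - 3): discriminant 12, real irrational roots sqrt(3) and -sqrt(3); poles of order 1, moduli sqrt(3) and sqrt(3).
Denominator factor (ζ + 2/3)^2: pole of order 2 at -2/3, modulus 2/3.
The radius of convergence is the smallest modulus among the singular points: 2/3.
The factor ζ**2 - 3 splits as (ζ - a)(ζ - a') with a = -sqrt(3), a' = sqrt(3). At the order-1 pole a set g(ζ) = (ζ - a)*f(ζ) = [-32/(11*(ζ + 2/3)**2)] / (ζ - a').
Simple pole: residue = g(a) at a = -sqrt(3), which is 1728/5819 + (1488/5819)*sqrt(3).
At the order-2 pole -2/3 set g(ζ) = (ζ - (-2/3))^2*f(ζ) = -32/(11*(ζ**2 - 3)).
Order-2 pole: residue = g'(a); g'(-2/3) = -3456/5819, so the residue is -3456/5819.
The factor ζ**2 - 3 splits as (ζ - a)(ζ - a') with a = sqrt(3), a' = -sqrt(3). At the order-1 pole a set g(ζ) = (ζ - a)*f(ζ) = [-32/(11*(ζ + 2/3)**2)] / (ζ - a').
Simple pole: residue = g(a) at a = sqrt(3), which is 1728/5819 - (1488/5819)*sqrt(3).
List the singular points by increasing real part (a conjugate pair: the negative imaginary part first).


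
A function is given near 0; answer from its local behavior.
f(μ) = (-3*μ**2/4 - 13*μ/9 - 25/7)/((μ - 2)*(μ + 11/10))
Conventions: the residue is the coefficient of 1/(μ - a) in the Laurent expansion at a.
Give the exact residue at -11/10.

The residue is 72829/78120.

At the order-1 pole -11/10 set g(μ) = (μ - (-11/10))*f(μ) = (-3*μ**2/4 - 13*μ/9 - 25/7)/(μ - 2).
Simple pole: residue = g(a) at a = -11/10, which is 72829/78120.


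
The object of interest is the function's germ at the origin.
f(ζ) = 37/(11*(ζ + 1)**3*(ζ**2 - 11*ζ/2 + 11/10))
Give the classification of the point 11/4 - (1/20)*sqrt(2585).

The denominator factor ζ**2 - 11*ζ/2 + 11/10 vanishes at 11/4 - (1/20)*sqrt(2585) and appears to the power 1; the numerator there equals 37/11, nonzero, and no other factor vanishes.
Hence a pole whose order is the multiplicity, 1.

The point is a pole of order 1.


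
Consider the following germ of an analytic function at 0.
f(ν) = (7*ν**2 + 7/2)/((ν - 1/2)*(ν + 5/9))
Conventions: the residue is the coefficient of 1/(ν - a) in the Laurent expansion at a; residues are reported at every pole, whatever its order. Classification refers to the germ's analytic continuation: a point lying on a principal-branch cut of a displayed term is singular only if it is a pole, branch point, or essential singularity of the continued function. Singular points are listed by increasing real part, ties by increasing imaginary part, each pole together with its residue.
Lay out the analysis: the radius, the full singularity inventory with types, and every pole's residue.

Denominator factor (ν - 1/2): pole of order 1 at 1/2, modulus 1/2.
Denominator factor (ν + 5/9): pole of order 1 at -5/9, modulus 5/9.
The radius of convergence is the smallest modulus among the singular points: 1/2.
At the order-1 pole -5/9 set g(ν) = (ν - (-5/9))*f(ν) = (7*ν**2 + 7/2)/(ν - 1/2).
Simple pole: residue = g(a) at a = -5/9, which is -917/171.
At the order-1 pole 1/2 set g(ν) = (ν - (1/2))*f(ν) = (7*ν**2 + 7/2)/(ν + 5/9).
Simple pole: residue = g(a) at a = 1/2, which is 189/38.
List the singular points by increasing real part (a conjugate pair: the negative imaginary part first).

Radius of convergence at 0: 1/2.
At -5/9: a pole of order 1; residue -917/171.
At 1/2: a pole of order 1; residue 189/38.


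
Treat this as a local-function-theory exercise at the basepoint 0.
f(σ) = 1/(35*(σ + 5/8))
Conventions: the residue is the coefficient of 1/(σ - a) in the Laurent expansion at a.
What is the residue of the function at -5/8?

At the order-1 pole -5/8 set g(σ) = (σ - (-5/8))*f(σ) = 1/35.
Simple pole: residue = g(a) at a = -5/8, which is 1/35.

The residue is 1/35.


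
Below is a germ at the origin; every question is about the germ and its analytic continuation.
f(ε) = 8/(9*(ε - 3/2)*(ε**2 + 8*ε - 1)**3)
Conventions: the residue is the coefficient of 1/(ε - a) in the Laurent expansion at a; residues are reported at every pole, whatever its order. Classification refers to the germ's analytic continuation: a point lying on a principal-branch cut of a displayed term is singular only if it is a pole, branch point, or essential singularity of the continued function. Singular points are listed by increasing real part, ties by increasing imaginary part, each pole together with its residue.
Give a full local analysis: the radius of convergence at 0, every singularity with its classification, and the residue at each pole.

Radius of convergence at 0: -4 + sqrt(17).
At -4 - sqrt(17): a pole of order 3; residue -256/1339893 + (341033/6582894309)*sqrt(17).
At -4 + sqrt(17): a pole of order 3; residue -256/1339893 - (341033/6582894309)*sqrt(17).
At 3/2: a pole of order 1; residue 512/1339893.

Denominator factor (ε - 3/2): pole of order 1 at 3/2, modulus 3/2.
Denominator factor (ε**2 + 8*ε - 1)^3: discriminant 68, real irrational roots -4 + sqrt(17) and -4 - sqrt(17); poles of order 3, moduli -4 + sqrt(17) and 4 + sqrt(17).
The radius of convergence is the smallest modulus among the singular points: -4 + sqrt(17).
The factor ε**2 + 8*ε - 1 splits as (ε - a)(ε - a') with a = -4 - sqrt(17), a' = -4 + sqrt(17). At the order-3 pole a set g(ε) = (ε - a)^3*f(ε) = [8/(9*(ε - 3/2))] / (ε - a')^3.
Order-3 pole: residue = g''(a)/2; g''(-4 - sqrt(17)) = -512/1339893 + (682066/6582894309)*sqrt(17), so the residue is -256/1339893 + (341033/6582894309)*sqrt(17).
The factor ε**2 + 8*ε - 1 splits as (ε - a)(ε - a') with a = -4 + sqrt(17), a' = -4 - sqrt(17). At the order-3 pole a set g(ε) = (ε - a)^3*f(ε) = [8/(9*(ε - 3/2))] / (ε - a')^3.
Order-3 pole: residue = g''(a)/2; g''(-4 + sqrt(17)) = -512/1339893 - (682066/6582894309)*sqrt(17), so the residue is -256/1339893 - (341033/6582894309)*sqrt(17).
At the order-1 pole 3/2 set g(ε) = (ε - (3/2))*f(ε) = 8/(9*(ε**2 + 8*ε - 1)**3).
Simple pole: residue = g(a) at a = 3/2, which is 512/1339893.
List the singular points by increasing real part (a conjugate pair: the negative imaginary part first).


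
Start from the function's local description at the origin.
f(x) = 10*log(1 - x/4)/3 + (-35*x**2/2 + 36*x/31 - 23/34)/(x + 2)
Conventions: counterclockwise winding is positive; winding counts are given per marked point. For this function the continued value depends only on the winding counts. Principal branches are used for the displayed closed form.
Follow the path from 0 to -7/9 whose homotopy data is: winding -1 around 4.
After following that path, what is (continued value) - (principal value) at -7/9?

Continued minus principal equals -(20/3)*pi*i.

The rational part is single-valued and drops out of the difference; each branch term changes only by its own monodromy.
(10/3)*log(1 - x/(4)): each positive loop around 4 adds 2*pi*i to the log, so winding -1 contributes (10/3)*(-1)*2*pi*i = -(20/3)*pi*i.
Summing the contributions at x = -7/9 gives -(20/3)*pi*i.


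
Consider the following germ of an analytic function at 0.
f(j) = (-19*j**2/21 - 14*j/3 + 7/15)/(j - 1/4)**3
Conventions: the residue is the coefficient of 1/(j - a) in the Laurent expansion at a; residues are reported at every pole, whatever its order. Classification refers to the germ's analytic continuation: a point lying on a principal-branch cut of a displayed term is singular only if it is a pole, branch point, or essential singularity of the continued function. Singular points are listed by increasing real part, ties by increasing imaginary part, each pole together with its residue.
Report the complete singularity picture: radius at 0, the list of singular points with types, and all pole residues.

Denominator factor (j - 1/4)^3: pole of order 3 at 1/4, modulus 1/4.
The radius of convergence is the smallest modulus among the singular points: 1/4.
At the order-3 pole 1/4 set g(j) = (j - (1/4))^3*f(j) = -19*j**2/21 - 14*j/3 + 7/15.
Order-3 pole: residue = g''(a)/2; g''(1/4) = -38/21, so the residue is -19/21.

Radius of convergence at 0: 1/4.
At 1/4: a pole of order 3; residue -19/21.


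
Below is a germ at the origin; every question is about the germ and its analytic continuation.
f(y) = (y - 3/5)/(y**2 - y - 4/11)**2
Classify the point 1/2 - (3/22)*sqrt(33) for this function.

The point is a pole of order 2.

The denominator factor y**2 - y - 4/11 vanishes at 1/2 - (3/22)*sqrt(33) and appears to the power 2; the numerator there equals -1/10 - (3/22)*sqrt(33), nonzero, and no other factor vanishes.
Hence a pole whose order is the multiplicity, 2.


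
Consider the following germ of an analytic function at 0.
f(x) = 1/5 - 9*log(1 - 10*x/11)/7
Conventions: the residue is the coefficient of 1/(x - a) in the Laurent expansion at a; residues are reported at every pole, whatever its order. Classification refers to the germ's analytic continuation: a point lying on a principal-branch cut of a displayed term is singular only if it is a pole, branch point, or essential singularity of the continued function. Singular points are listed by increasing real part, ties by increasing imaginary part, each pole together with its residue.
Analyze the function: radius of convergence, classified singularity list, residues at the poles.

Radius of convergence at 0: 11/10.
At 11/10: a logarithmic branch point.

Branch term (-9/7)*log(1 - x/(11/10)): its argument vanishes at x = 11/10, a logarithmic branch point, modulus 11/10.
The radius of convergence is the smallest modulus among the singular points: 11/10.


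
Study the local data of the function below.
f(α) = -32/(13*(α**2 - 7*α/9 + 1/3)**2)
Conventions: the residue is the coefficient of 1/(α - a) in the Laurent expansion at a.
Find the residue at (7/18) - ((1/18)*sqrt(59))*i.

The factor α**2 - 7*α/9 + 1/3 splits as (α - a)(α - a') with a = (7/18) - ((1/18)*sqrt(59))*i, a' = (7/18) + ((1/18)*sqrt(59))*i. At the order-2 pole a set g(α) = (α - a)^2*f(α) = [-32/13] / (α - a')^2.
Order-2 pole: residue = g'(a); g'((7/18) - ((1/18)*sqrt(59))*i) = -((46656/45253)*sqrt(59))*i, so the residue is -((46656/45253)*sqrt(59))*i.

The residue is -((46656/45253)*sqrt(59))*i.


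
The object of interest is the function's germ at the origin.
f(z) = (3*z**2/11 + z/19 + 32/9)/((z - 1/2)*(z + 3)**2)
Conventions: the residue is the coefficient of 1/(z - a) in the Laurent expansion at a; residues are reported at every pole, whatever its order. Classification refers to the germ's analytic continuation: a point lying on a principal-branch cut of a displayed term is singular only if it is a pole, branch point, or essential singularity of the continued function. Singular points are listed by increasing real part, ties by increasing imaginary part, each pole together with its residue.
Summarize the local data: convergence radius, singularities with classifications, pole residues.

Radius of convergence at 0: 1/2.
At -3: a pole of order 2; residue -2326/92169.
At 1/2: a pole of order 1; residue 27463/92169.

Denominator factor (z + 3)^2: pole of order 2 at -3, modulus 3.
Denominator factor (z - 1/2): pole of order 1 at 1/2, modulus 1/2.
The radius of convergence is the smallest modulus among the singular points: 1/2.
At the order-2 pole -3 set g(z) = (z - (-3))^2*f(z) = (3*z**2/11 + z/19 + 32/9)/(z - 1/2).
Order-2 pole: residue = g'(a); g'(-3) = -2326/92169, so the residue is -2326/92169.
At the order-1 pole 1/2 set g(z) = (z - (1/2))*f(z) = (3*z**2/11 + z/19 + 32/9)/(z + 3)**2.
Simple pole: residue = g(a) at a = 1/2, which is 27463/92169.
List the singular points by increasing real part (a conjugate pair: the negative imaginary part first).


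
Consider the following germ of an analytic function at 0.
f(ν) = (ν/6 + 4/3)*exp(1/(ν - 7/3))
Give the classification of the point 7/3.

The exponent 1/(ν - (7/3)) has a pole at 7/3, so exp(1/(ν - (7/3))) takes every nonzero value near it: an essential singularity (not a pole of any order).

The point is an essential singularity.


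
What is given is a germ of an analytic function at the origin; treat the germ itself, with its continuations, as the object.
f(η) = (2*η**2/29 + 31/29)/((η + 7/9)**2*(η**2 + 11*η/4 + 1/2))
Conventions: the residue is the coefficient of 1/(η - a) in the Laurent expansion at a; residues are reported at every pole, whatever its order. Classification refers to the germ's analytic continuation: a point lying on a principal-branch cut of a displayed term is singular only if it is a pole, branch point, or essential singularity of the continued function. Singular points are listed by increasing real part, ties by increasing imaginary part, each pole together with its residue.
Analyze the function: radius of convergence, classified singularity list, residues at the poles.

Radius of convergence at 0: 11/8 - (1/8)*sqrt(89).
At -11/8 - (1/8)*sqrt(89): a pole of order 1; residue 1850526/3254525 - (23723442/289652725)*sqrt(89).
At -7/9: a pole of order 2; residue -3701052/3254525.
At -11/8 + (1/8)*sqrt(89): a pole of order 1; residue 1850526/3254525 + (23723442/289652725)*sqrt(89).

Denominator factor (η**2 + 11*η/4 + 1/2): discriminant 89/16, real irrational roots -11/8 + (1/8)*sqrt(89) and -11/8 - (1/8)*sqrt(89); poles of order 1, moduli 11/8 - (1/8)*sqrt(89) and 11/8 + (1/8)*sqrt(89).
Denominator factor (η + 7/9)^2: pole of order 2 at -7/9, modulus 7/9.
The radius of convergence is the smallest modulus among the singular points: 11/8 - (1/8)*sqrt(89).
The factor η**2 + 11*η/4 + 1/2 splits as (η - a)(η - a') with a = -11/8 - (1/8)*sqrt(89), a' = -11/8 + (1/8)*sqrt(89). At the order-1 pole a set g(η) = (η - a)*f(η) = [(2*η**2/29 + 31/29)/(η + 7/9)**2] / (η - a').
Simple pole: residue = g(a) at a = -11/8 - (1/8)*sqrt(89), which is 1850526/3254525 - (23723442/289652725)*sqrt(89).
At the order-2 pole -7/9 set g(η) = (η - (-7/9))^2*f(η) = (2*η**2/29 + 31/29)/(η**2 + 11*η/4 + 1/2).
Order-2 pole: residue = g'(a); g'(-7/9) = -3701052/3254525, so the residue is -3701052/3254525.
The factor η**2 + 11*η/4 + 1/2 splits as (η - a)(η - a') with a = -11/8 + (1/8)*sqrt(89), a' = -11/8 - (1/8)*sqrt(89). At the order-1 pole a set g(η) = (η - a)*f(η) = [(2*η**2/29 + 31/29)/(η + 7/9)**2] / (η - a').
Simple pole: residue = g(a) at a = -11/8 + (1/8)*sqrt(89), which is 1850526/3254525 + (23723442/289652725)*sqrt(89).
List the singular points by increasing real part (a conjugate pair: the negative imaginary part first).


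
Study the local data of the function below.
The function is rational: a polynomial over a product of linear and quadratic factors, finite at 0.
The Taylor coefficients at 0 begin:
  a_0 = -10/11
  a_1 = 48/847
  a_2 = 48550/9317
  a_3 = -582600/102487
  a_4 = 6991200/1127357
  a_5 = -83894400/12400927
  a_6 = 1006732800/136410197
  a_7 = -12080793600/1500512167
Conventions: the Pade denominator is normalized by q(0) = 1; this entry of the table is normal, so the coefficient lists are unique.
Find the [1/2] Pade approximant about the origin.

Taylor coefficients needed (read off): a_0 = -10/11, a_1 = 48/847, a_2 = 48550/9317, a_3 = -582600/102487.
Write the denominator as Q(ψ) = 1 + q1*ψ + q2*ψ^2. Requiring Q*f - P = O(ψ^4) with deg P <= 1 kills the coefficients of ψ^2..ψ^3 in Q*f:
  ψ^2: a_2 + q1*a_1 + q2*a_0 = 0, i.e. 48550/9317 + (48/847)*q1 + (-10/11)*q2 = 0.
  ψ^3: a_3 + q1*a_2 + q2*a_1 = 0, i.e. -582600/102487 + (48550/9317)*q1 + (48/847)*q2 = 0.
Solving this linear system: q1 = 873900/850201, q2 = 4927825/850201.
The numerator is Q*f truncated at degree 1: P0 = a_0 = -10/11; P1 = a_1 + q1*a_0 = -5223912/5951407.

The Pade approximant has numerator coefficients [-10/11, -5223912/5951407]; denominator coefficients [1, 873900/850201, 4927825/850201].


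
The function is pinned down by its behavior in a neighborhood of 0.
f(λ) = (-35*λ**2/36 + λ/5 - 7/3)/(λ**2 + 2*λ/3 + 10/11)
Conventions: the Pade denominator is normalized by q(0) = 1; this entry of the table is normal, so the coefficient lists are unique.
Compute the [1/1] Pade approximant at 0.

The Pade approximant has numerator coefficients [-77/30, 121847/51600]; denominator coefficients [1, -521/5160].

Taylor coefficients needed (expand at 0): a_0 = -77/30, a_1 = 473/225, a_2 = 5731/27000.
Write the denominator as Q(λ) = 1 + q1*λ. Requiring Q*f - P = O(λ^3) with deg P <= 1 kills the coefficients of λ^2..λ^2 in Q*f:
  λ^2: a_2 + q1*a_1 = 0, i.e. 5731/27000 + (473/225)*q1 = 0.
Solving this linear system: q1 = -521/5160.
The numerator is Q*f truncated at degree 1: P0 = a_0 = -77/30; P1 = a_1 + q1*a_0 = 121847/51600.


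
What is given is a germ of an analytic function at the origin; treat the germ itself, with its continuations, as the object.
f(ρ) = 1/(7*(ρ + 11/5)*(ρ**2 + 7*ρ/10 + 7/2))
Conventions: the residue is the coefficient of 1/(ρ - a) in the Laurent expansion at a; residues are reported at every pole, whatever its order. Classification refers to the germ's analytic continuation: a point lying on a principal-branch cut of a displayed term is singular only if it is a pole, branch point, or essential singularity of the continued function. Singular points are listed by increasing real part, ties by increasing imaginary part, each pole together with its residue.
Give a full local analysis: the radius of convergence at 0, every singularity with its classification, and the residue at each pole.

Radius of convergence at 0: (1/2)*sqrt(14).
At -11/5: a pole of order 1; residue 5/238.
At (-7/20) - ((1/20)*sqrt(1351))*i: a pole of order 1; residue (-5/476) + ((185/643076)*sqrt(1351))*i.
At (-7/20) + ((1/20)*sqrt(1351))*i: a pole of order 1; residue (-5/476) - ((185/643076)*sqrt(1351))*i.


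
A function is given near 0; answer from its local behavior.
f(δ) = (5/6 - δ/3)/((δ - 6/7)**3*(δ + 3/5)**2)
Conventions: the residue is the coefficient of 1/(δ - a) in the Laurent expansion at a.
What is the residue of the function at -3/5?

At the order-2 pole -3/5 set g(δ) = (δ - (-3/5))^2*f(δ) = (5/6 - δ/3)/(δ - 6/7)**3.
Order-2 pole: residue = g'(a); g'(-3/5) = -2615375/4510134, so the residue is -2615375/4510134.

The residue is -2615375/4510134.


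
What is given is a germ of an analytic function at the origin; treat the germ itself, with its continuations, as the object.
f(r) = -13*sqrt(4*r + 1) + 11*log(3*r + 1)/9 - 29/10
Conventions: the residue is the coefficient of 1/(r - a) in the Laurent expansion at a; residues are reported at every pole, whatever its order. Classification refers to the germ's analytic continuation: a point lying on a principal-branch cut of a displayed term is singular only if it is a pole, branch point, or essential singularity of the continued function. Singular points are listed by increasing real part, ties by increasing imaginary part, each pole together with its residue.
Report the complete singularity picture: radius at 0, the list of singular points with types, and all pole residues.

Radius of convergence at 0: 1/4.
At -1/3: a logarithmic branch point.
At -1/4: an algebraic (square-root) branch point.

Branch term (11/9)*log(1 - r/(-1/3)): its argument vanishes at r = -1/3, a logarithmic branch point, modulus 1/3.
Branch term (-13)*sqrt(1 - r/(-1/4)): its argument vanishes at r = -1/4, a square-root branch point, modulus 1/4.
The radius of convergence is the smallest modulus among the singular points: 1/4.
List the singular points by increasing real part (a conjugate pair: the negative imaginary part first).


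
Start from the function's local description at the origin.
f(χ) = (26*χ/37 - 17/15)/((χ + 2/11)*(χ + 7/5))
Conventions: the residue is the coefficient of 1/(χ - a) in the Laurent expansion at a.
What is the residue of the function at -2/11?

The residue is -7699/7437.

At the order-1 pole -2/11 set g(χ) = (χ - (-2/11))*f(χ) = (26*χ/37 - 17/15)/(χ + 7/5).
Simple pole: residue = g(a) at a = -2/11, which is -7699/7437.


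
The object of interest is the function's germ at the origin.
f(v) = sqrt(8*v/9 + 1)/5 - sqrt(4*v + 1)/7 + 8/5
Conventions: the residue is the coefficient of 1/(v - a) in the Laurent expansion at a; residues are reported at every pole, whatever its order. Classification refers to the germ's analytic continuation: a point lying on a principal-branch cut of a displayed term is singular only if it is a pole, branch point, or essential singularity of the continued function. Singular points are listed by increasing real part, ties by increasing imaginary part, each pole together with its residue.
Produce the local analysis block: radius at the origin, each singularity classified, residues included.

Radius of convergence at 0: 1/4.
At -9/8: an algebraic (square-root) branch point.
At -1/4: an algebraic (square-root) branch point.

Branch term (-1/7)*sqrt(1 - v/(-1/4)): its argument vanishes at v = -1/4, a square-root branch point, modulus 1/4.
Branch term (1/5)*sqrt(1 - v/(-9/8)): its argument vanishes at v = -9/8, a square-root branch point, modulus 9/8.
The radius of convergence is the smallest modulus among the singular points: 1/4.
List the singular points by increasing real part (a conjugate pair: the negative imaginary part first).


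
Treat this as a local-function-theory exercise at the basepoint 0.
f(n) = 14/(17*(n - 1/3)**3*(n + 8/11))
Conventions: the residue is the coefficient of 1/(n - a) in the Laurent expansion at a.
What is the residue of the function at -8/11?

The residue is -71874/104125.

At the order-1 pole -8/11 set g(n) = (n - (-8/11))*f(n) = 14/(17*(n - 1/3)**3).
Simple pole: residue = g(a) at a = -8/11, which is -71874/104125.


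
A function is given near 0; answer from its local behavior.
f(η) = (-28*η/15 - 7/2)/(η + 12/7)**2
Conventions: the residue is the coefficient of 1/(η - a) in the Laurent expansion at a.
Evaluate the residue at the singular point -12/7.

At the order-2 pole -12/7 set g(η) = (η - (-12/7))^2*f(η) = -28*η/15 - 7/2.
Order-2 pole: residue = g'(a); g'(-12/7) = -28/15, so the residue is -28/15.

The residue is -28/15.


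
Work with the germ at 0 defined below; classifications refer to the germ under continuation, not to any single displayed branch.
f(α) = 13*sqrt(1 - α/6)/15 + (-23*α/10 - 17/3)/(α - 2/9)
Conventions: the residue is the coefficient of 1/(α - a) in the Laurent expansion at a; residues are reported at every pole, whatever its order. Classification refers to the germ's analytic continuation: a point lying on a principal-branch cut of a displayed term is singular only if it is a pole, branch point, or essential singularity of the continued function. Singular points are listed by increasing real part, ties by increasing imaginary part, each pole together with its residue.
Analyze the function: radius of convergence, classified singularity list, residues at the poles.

Denominator factor (α - 2/9): pole of order 1 at 2/9, modulus 2/9.
Branch term (13/15)*sqrt(1 - α/(6)): its argument vanishes at α = 6, a square-root branch point, modulus 6.
The radius of convergence is the smallest modulus among the singular points: 2/9.
The branch term is analytic at 2/9 and contributes nothing to the residue; only the rational part matters.
At the order-1 pole 2/9 set g(α) = (α - (2/9))*(rational part) = -23*α/10 - 17/3.
Simple pole: residue = g(a) at a = 2/9, which is -278/45.
List the singular points by increasing real part (a conjugate pair: the negative imaginary part first).

Radius of convergence at 0: 2/9.
At 2/9: a pole of order 1; residue -278/45.
At 6: an algebraic (square-root) branch point.


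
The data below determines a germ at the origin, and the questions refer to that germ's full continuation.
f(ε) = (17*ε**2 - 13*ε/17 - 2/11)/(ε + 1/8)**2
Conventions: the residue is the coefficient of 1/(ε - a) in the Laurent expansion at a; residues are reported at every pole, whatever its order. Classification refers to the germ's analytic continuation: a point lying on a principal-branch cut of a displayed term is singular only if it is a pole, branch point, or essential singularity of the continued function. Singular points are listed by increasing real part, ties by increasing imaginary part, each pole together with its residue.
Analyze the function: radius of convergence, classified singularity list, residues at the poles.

Denominator factor (ε + 1/8)^2: pole of order 2 at -1/8, modulus 1/8.
The radius of convergence is the smallest modulus among the singular points: 1/8.
At the order-2 pole -1/8 set g(ε) = (ε - (-1/8))^2*f(ε) = 17*ε**2 - 13*ε/17 - 2/11.
Order-2 pole: residue = g'(a); g'(-1/8) = -341/68, so the residue is -341/68.

Radius of convergence at 0: 1/8.
At -1/8: a pole of order 2; residue -341/68.


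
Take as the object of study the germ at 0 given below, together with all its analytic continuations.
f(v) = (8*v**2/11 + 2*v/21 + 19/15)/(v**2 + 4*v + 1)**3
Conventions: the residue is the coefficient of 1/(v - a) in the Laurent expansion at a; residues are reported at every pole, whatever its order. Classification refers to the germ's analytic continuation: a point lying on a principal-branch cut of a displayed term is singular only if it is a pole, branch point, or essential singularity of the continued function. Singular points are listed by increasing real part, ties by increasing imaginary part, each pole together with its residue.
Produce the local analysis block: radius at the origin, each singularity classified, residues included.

Denominator factor (v**2 + 4*v + 1)^3: discriminant 12, real irrational roots -2 + sqrt(3) and -2 - sqrt(3); poles of order 3, moduli 2 - sqrt(3) and 2 + sqrt(3).
The radius of convergence is the smallest modulus among the singular points: 2 - sqrt(3).
The factor v**2 + 4*v + 1 splits as (v - a)(v - a') with a = -2 - sqrt(3), a' = -2 + sqrt(3). At the order-3 pole a set g(v) = (v - a)^3*f(v) = [8*v**2/11 + 2*v/21 + 19/15] / (v - a')^3.
Order-3 pole: residue = g''(a)/2; g''(-2 - sqrt(3)) = -(3763/83160)*sqrt(3), so the residue is -(3763/166320)*sqrt(3).
The factor v**2 + 4*v + 1 splits as (v - a)(v - a') with a = -2 + sqrt(3), a' = -2 - sqrt(3). At the order-3 pole a set g(v) = (v - a)^3*f(v) = [8*v**2/11 + 2*v/21 + 19/15] / (v - a')^3.
Order-3 pole: residue = g''(a)/2; g''(-2 + sqrt(3)) = (3763/83160)*sqrt(3), so the residue is (3763/166320)*sqrt(3).
List the singular points by increasing real part (a conjugate pair: the negative imaginary part first).

Radius of convergence at 0: 2 - sqrt(3).
At -2 - sqrt(3): a pole of order 3; residue -(3763/166320)*sqrt(3).
At -2 + sqrt(3): a pole of order 3; residue (3763/166320)*sqrt(3).
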